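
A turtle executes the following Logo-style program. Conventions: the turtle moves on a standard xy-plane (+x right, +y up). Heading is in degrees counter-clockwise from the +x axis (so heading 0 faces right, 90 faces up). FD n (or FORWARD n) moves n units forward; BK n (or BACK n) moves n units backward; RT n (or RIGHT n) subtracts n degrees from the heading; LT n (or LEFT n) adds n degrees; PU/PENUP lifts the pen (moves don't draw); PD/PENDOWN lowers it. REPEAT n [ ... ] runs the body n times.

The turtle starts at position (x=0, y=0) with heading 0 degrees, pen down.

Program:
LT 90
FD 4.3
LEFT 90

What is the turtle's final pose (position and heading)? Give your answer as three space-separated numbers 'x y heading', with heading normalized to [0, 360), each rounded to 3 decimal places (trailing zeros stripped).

Answer: 0 4.3 180

Derivation:
Executing turtle program step by step:
Start: pos=(0,0), heading=0, pen down
LT 90: heading 0 -> 90
FD 4.3: (0,0) -> (0,4.3) [heading=90, draw]
LT 90: heading 90 -> 180
Final: pos=(0,4.3), heading=180, 1 segment(s) drawn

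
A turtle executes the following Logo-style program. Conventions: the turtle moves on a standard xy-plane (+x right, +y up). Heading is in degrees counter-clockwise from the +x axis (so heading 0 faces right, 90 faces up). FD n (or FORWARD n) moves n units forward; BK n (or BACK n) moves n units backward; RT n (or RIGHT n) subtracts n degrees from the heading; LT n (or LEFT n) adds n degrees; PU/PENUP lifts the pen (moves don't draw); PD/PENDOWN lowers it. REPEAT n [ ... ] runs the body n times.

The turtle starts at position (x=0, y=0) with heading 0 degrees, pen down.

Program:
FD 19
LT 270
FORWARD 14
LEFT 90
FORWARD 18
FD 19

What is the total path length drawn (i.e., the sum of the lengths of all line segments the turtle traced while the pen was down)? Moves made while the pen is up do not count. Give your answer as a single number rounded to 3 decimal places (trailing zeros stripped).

Executing turtle program step by step:
Start: pos=(0,0), heading=0, pen down
FD 19: (0,0) -> (19,0) [heading=0, draw]
LT 270: heading 0 -> 270
FD 14: (19,0) -> (19,-14) [heading=270, draw]
LT 90: heading 270 -> 0
FD 18: (19,-14) -> (37,-14) [heading=0, draw]
FD 19: (37,-14) -> (56,-14) [heading=0, draw]
Final: pos=(56,-14), heading=0, 4 segment(s) drawn

Segment lengths:
  seg 1: (0,0) -> (19,0), length = 19
  seg 2: (19,0) -> (19,-14), length = 14
  seg 3: (19,-14) -> (37,-14), length = 18
  seg 4: (37,-14) -> (56,-14), length = 19
Total = 70

Answer: 70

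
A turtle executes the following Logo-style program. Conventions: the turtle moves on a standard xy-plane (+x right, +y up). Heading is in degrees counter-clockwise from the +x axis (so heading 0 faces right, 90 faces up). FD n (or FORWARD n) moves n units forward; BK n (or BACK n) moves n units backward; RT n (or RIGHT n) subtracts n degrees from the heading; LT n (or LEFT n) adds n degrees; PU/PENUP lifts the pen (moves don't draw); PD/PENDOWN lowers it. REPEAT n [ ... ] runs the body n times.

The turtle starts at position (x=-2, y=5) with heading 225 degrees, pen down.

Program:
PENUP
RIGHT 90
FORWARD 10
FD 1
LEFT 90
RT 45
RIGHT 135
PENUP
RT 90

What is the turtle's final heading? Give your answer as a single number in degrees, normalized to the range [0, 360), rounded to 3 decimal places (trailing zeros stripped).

Executing turtle program step by step:
Start: pos=(-2,5), heading=225, pen down
PU: pen up
RT 90: heading 225 -> 135
FD 10: (-2,5) -> (-9.071,12.071) [heading=135, move]
FD 1: (-9.071,12.071) -> (-9.778,12.778) [heading=135, move]
LT 90: heading 135 -> 225
RT 45: heading 225 -> 180
RT 135: heading 180 -> 45
PU: pen up
RT 90: heading 45 -> 315
Final: pos=(-9.778,12.778), heading=315, 0 segment(s) drawn

Answer: 315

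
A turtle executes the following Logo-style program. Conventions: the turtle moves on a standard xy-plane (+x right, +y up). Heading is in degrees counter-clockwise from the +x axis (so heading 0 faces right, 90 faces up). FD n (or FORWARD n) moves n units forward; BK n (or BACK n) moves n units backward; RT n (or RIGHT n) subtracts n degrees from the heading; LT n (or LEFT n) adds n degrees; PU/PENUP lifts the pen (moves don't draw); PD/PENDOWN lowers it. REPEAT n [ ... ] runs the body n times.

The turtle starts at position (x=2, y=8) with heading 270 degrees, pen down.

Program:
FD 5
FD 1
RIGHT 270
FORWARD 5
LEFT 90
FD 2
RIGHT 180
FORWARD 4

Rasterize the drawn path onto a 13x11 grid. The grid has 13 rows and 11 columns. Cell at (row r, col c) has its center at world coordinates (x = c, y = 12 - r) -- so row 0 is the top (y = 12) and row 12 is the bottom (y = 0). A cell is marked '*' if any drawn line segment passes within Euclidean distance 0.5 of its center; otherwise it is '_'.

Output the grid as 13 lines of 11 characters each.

Answer: ___________
___________
___________
___________
__*________
__*________
__*________
__*________
__*____*___
__*____*___
__******___
_______*___
_______*___

Derivation:
Segment 0: (2,8) -> (2,3)
Segment 1: (2,3) -> (2,2)
Segment 2: (2,2) -> (7,2)
Segment 3: (7,2) -> (7,4)
Segment 4: (7,4) -> (7,0)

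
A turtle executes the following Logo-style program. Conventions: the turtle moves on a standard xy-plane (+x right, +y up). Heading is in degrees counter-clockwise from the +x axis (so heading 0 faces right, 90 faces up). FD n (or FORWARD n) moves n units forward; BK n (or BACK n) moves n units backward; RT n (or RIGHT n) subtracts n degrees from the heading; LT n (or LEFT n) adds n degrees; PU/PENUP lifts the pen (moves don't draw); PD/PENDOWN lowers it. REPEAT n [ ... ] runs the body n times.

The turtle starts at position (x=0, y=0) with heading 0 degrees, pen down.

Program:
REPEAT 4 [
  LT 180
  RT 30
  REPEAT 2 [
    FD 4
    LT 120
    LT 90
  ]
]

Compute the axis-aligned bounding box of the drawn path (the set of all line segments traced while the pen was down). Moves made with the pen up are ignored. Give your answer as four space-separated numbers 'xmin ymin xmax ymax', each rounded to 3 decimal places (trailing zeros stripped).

Executing turtle program step by step:
Start: pos=(0,0), heading=0, pen down
REPEAT 4 [
  -- iteration 1/4 --
  LT 180: heading 0 -> 180
  RT 30: heading 180 -> 150
  REPEAT 2 [
    -- iteration 1/2 --
    FD 4: (0,0) -> (-3.464,2) [heading=150, draw]
    LT 120: heading 150 -> 270
    LT 90: heading 270 -> 0
    -- iteration 2/2 --
    FD 4: (-3.464,2) -> (0.536,2) [heading=0, draw]
    LT 120: heading 0 -> 120
    LT 90: heading 120 -> 210
  ]
  -- iteration 2/4 --
  LT 180: heading 210 -> 30
  RT 30: heading 30 -> 0
  REPEAT 2 [
    -- iteration 1/2 --
    FD 4: (0.536,2) -> (4.536,2) [heading=0, draw]
    LT 120: heading 0 -> 120
    LT 90: heading 120 -> 210
    -- iteration 2/2 --
    FD 4: (4.536,2) -> (1.072,0) [heading=210, draw]
    LT 120: heading 210 -> 330
    LT 90: heading 330 -> 60
  ]
  -- iteration 3/4 --
  LT 180: heading 60 -> 240
  RT 30: heading 240 -> 210
  REPEAT 2 [
    -- iteration 1/2 --
    FD 4: (1.072,0) -> (-2.392,-2) [heading=210, draw]
    LT 120: heading 210 -> 330
    LT 90: heading 330 -> 60
    -- iteration 2/2 --
    FD 4: (-2.392,-2) -> (-0.392,1.464) [heading=60, draw]
    LT 120: heading 60 -> 180
    LT 90: heading 180 -> 270
  ]
  -- iteration 4/4 --
  LT 180: heading 270 -> 90
  RT 30: heading 90 -> 60
  REPEAT 2 [
    -- iteration 1/2 --
    FD 4: (-0.392,1.464) -> (1.608,4.928) [heading=60, draw]
    LT 120: heading 60 -> 180
    LT 90: heading 180 -> 270
    -- iteration 2/2 --
    FD 4: (1.608,4.928) -> (1.608,0.928) [heading=270, draw]
    LT 120: heading 270 -> 30
    LT 90: heading 30 -> 120
  ]
]
Final: pos=(1.608,0.928), heading=120, 8 segment(s) drawn

Segment endpoints: x in {-3.464, -2.392, -0.392, 0, 0.536, 1.072, 1.608, 1.608, 4.536}, y in {-2, 0, 0, 0.928, 1.464, 2, 2, 2, 4.928}
xmin=-3.464, ymin=-2, xmax=4.536, ymax=4.928

Answer: -3.464 -2 4.536 4.928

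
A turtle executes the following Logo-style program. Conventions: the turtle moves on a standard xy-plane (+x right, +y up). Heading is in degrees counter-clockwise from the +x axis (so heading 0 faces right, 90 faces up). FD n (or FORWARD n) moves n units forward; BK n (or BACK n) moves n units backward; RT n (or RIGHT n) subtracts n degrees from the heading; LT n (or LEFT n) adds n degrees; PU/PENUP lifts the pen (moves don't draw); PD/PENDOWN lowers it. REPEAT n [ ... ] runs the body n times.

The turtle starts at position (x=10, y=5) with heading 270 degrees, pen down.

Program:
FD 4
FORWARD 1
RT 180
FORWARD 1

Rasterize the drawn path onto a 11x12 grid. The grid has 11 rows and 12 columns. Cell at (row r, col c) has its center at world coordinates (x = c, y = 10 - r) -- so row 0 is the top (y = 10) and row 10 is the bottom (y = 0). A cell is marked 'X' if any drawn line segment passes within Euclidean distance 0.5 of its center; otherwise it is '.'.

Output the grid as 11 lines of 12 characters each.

Segment 0: (10,5) -> (10,1)
Segment 1: (10,1) -> (10,0)
Segment 2: (10,0) -> (10,1)

Answer: ............
............
............
............
............
..........X.
..........X.
..........X.
..........X.
..........X.
..........X.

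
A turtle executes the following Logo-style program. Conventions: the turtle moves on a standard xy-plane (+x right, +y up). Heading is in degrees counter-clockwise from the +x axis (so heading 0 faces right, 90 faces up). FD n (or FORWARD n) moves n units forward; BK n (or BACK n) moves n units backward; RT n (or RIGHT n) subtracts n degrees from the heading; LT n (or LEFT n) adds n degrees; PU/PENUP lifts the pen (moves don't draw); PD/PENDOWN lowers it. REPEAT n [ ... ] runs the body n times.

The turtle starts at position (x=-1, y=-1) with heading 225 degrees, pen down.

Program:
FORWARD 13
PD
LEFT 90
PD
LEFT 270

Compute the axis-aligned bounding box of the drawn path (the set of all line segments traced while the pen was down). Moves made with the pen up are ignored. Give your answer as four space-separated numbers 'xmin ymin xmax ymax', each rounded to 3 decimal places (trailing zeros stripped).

Answer: -10.192 -10.192 -1 -1

Derivation:
Executing turtle program step by step:
Start: pos=(-1,-1), heading=225, pen down
FD 13: (-1,-1) -> (-10.192,-10.192) [heading=225, draw]
PD: pen down
LT 90: heading 225 -> 315
PD: pen down
LT 270: heading 315 -> 225
Final: pos=(-10.192,-10.192), heading=225, 1 segment(s) drawn

Segment endpoints: x in {-10.192, -1}, y in {-10.192, -1}
xmin=-10.192, ymin=-10.192, xmax=-1, ymax=-1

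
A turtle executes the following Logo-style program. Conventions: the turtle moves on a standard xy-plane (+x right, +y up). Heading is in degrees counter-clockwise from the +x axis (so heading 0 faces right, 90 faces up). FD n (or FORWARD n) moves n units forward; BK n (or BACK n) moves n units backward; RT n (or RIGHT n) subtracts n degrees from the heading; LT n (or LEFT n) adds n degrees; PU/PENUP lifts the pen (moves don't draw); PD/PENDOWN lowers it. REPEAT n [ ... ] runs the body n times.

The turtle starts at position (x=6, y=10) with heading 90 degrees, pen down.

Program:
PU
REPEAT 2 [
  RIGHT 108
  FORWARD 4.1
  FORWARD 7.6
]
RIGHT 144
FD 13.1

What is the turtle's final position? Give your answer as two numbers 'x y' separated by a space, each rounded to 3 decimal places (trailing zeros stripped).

Executing turtle program step by step:
Start: pos=(6,10), heading=90, pen down
PU: pen up
REPEAT 2 [
  -- iteration 1/2 --
  RT 108: heading 90 -> 342
  FD 4.1: (6,10) -> (9.899,8.733) [heading=342, move]
  FD 7.6: (9.899,8.733) -> (17.127,6.385) [heading=342, move]
  -- iteration 2/2 --
  RT 108: heading 342 -> 234
  FD 4.1: (17.127,6.385) -> (14.717,3.068) [heading=234, move]
  FD 7.6: (14.717,3.068) -> (10.25,-3.081) [heading=234, move]
]
RT 144: heading 234 -> 90
FD 13.1: (10.25,-3.081) -> (10.25,10.019) [heading=90, move]
Final: pos=(10.25,10.019), heading=90, 0 segment(s) drawn

Answer: 10.25 10.019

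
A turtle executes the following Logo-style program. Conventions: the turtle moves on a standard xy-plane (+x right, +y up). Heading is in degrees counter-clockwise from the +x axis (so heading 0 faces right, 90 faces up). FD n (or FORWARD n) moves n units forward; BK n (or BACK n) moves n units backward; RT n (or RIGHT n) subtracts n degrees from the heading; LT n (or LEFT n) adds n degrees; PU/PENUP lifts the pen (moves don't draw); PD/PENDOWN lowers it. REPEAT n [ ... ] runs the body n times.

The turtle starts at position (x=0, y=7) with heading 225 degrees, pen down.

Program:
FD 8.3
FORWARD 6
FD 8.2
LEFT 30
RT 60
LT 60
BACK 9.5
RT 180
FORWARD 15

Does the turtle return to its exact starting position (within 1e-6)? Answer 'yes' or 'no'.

Answer: no

Derivation:
Executing turtle program step by step:
Start: pos=(0,7), heading=225, pen down
FD 8.3: (0,7) -> (-5.869,1.131) [heading=225, draw]
FD 6: (-5.869,1.131) -> (-10.112,-3.112) [heading=225, draw]
FD 8.2: (-10.112,-3.112) -> (-15.91,-8.91) [heading=225, draw]
LT 30: heading 225 -> 255
RT 60: heading 255 -> 195
LT 60: heading 195 -> 255
BK 9.5: (-15.91,-8.91) -> (-13.451,0.266) [heading=255, draw]
RT 180: heading 255 -> 75
FD 15: (-13.451,0.266) -> (-9.569,14.755) [heading=75, draw]
Final: pos=(-9.569,14.755), heading=75, 5 segment(s) drawn

Start position: (0, 7)
Final position: (-9.569, 14.755)
Distance = 12.317; >= 1e-6 -> NOT closed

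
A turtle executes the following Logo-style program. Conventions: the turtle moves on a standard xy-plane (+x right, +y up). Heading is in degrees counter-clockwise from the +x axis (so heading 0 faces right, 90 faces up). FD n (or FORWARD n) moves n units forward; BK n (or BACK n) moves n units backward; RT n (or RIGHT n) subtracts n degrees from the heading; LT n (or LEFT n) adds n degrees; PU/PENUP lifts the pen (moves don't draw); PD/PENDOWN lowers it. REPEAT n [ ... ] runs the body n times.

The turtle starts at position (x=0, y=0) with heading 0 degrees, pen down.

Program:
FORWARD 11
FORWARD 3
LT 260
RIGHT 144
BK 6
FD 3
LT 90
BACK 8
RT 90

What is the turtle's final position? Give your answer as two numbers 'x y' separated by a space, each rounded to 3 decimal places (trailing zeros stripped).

Executing turtle program step by step:
Start: pos=(0,0), heading=0, pen down
FD 11: (0,0) -> (11,0) [heading=0, draw]
FD 3: (11,0) -> (14,0) [heading=0, draw]
LT 260: heading 0 -> 260
RT 144: heading 260 -> 116
BK 6: (14,0) -> (16.63,-5.393) [heading=116, draw]
FD 3: (16.63,-5.393) -> (15.315,-2.696) [heading=116, draw]
LT 90: heading 116 -> 206
BK 8: (15.315,-2.696) -> (22.505,0.811) [heading=206, draw]
RT 90: heading 206 -> 116
Final: pos=(22.505,0.811), heading=116, 5 segment(s) drawn

Answer: 22.505 0.811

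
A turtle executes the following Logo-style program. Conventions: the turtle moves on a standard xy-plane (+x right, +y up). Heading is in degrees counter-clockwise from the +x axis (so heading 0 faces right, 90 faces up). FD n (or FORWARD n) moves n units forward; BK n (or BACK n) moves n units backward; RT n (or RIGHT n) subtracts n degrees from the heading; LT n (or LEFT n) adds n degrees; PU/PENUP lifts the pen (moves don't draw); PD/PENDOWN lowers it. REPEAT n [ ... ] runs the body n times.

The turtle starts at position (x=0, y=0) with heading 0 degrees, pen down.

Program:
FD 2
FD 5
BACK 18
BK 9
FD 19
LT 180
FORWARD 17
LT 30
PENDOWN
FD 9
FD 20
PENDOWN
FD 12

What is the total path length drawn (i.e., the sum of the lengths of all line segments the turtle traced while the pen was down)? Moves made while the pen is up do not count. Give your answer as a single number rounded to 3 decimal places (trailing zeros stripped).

Executing turtle program step by step:
Start: pos=(0,0), heading=0, pen down
FD 2: (0,0) -> (2,0) [heading=0, draw]
FD 5: (2,0) -> (7,0) [heading=0, draw]
BK 18: (7,0) -> (-11,0) [heading=0, draw]
BK 9: (-11,0) -> (-20,0) [heading=0, draw]
FD 19: (-20,0) -> (-1,0) [heading=0, draw]
LT 180: heading 0 -> 180
FD 17: (-1,0) -> (-18,0) [heading=180, draw]
LT 30: heading 180 -> 210
PD: pen down
FD 9: (-18,0) -> (-25.794,-4.5) [heading=210, draw]
FD 20: (-25.794,-4.5) -> (-43.115,-14.5) [heading=210, draw]
PD: pen down
FD 12: (-43.115,-14.5) -> (-53.507,-20.5) [heading=210, draw]
Final: pos=(-53.507,-20.5), heading=210, 9 segment(s) drawn

Segment lengths:
  seg 1: (0,0) -> (2,0), length = 2
  seg 2: (2,0) -> (7,0), length = 5
  seg 3: (7,0) -> (-11,0), length = 18
  seg 4: (-11,0) -> (-20,0), length = 9
  seg 5: (-20,0) -> (-1,0), length = 19
  seg 6: (-1,0) -> (-18,0), length = 17
  seg 7: (-18,0) -> (-25.794,-4.5), length = 9
  seg 8: (-25.794,-4.5) -> (-43.115,-14.5), length = 20
  seg 9: (-43.115,-14.5) -> (-53.507,-20.5), length = 12
Total = 111

Answer: 111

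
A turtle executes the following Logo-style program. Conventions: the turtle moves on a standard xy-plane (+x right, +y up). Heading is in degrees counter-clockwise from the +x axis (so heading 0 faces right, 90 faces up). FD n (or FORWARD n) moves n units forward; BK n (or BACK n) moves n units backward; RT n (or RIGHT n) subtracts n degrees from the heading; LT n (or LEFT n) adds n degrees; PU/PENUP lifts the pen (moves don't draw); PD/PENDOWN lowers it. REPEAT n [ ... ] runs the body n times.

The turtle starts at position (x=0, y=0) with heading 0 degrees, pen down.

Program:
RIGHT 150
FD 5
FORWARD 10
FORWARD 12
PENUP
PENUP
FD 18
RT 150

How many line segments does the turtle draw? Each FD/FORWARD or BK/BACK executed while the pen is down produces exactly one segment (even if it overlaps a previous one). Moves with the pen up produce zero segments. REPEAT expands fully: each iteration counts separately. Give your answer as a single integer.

Executing turtle program step by step:
Start: pos=(0,0), heading=0, pen down
RT 150: heading 0 -> 210
FD 5: (0,0) -> (-4.33,-2.5) [heading=210, draw]
FD 10: (-4.33,-2.5) -> (-12.99,-7.5) [heading=210, draw]
FD 12: (-12.99,-7.5) -> (-23.383,-13.5) [heading=210, draw]
PU: pen up
PU: pen up
FD 18: (-23.383,-13.5) -> (-38.971,-22.5) [heading=210, move]
RT 150: heading 210 -> 60
Final: pos=(-38.971,-22.5), heading=60, 3 segment(s) drawn
Segments drawn: 3

Answer: 3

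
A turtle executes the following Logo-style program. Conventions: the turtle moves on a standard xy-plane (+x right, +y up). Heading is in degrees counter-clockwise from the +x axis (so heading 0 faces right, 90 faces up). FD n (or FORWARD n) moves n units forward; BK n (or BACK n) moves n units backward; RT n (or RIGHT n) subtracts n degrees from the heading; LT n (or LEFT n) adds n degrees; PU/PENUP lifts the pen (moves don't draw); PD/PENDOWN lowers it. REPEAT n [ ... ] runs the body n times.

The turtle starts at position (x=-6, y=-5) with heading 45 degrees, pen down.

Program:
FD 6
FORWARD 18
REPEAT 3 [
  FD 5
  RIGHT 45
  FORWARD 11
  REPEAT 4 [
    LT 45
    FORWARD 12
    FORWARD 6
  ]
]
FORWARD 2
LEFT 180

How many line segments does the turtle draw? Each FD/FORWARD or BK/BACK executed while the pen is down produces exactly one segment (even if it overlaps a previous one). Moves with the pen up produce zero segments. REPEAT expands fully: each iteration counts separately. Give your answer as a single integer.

Executing turtle program step by step:
Start: pos=(-6,-5), heading=45, pen down
FD 6: (-6,-5) -> (-1.757,-0.757) [heading=45, draw]
FD 18: (-1.757,-0.757) -> (10.971,11.971) [heading=45, draw]
REPEAT 3 [
  -- iteration 1/3 --
  FD 5: (10.971,11.971) -> (14.506,15.506) [heading=45, draw]
  RT 45: heading 45 -> 0
  FD 11: (14.506,15.506) -> (25.506,15.506) [heading=0, draw]
  REPEAT 4 [
    -- iteration 1/4 --
    LT 45: heading 0 -> 45
    FD 12: (25.506,15.506) -> (33.991,23.991) [heading=45, draw]
    FD 6: (33.991,23.991) -> (38.234,28.234) [heading=45, draw]
    -- iteration 2/4 --
    LT 45: heading 45 -> 90
    FD 12: (38.234,28.234) -> (38.234,40.234) [heading=90, draw]
    FD 6: (38.234,40.234) -> (38.234,46.234) [heading=90, draw]
    -- iteration 3/4 --
    LT 45: heading 90 -> 135
    FD 12: (38.234,46.234) -> (29.749,54.719) [heading=135, draw]
    FD 6: (29.749,54.719) -> (25.506,58.962) [heading=135, draw]
    -- iteration 4/4 --
    LT 45: heading 135 -> 180
    FD 12: (25.506,58.962) -> (13.506,58.962) [heading=180, draw]
    FD 6: (13.506,58.962) -> (7.506,58.962) [heading=180, draw]
  ]
  -- iteration 2/3 --
  FD 5: (7.506,58.962) -> (2.506,58.962) [heading=180, draw]
  RT 45: heading 180 -> 135
  FD 11: (2.506,58.962) -> (-5.272,66.74) [heading=135, draw]
  REPEAT 4 [
    -- iteration 1/4 --
    LT 45: heading 135 -> 180
    FD 12: (-5.272,66.74) -> (-17.272,66.74) [heading=180, draw]
    FD 6: (-17.272,66.74) -> (-23.272,66.74) [heading=180, draw]
    -- iteration 2/4 --
    LT 45: heading 180 -> 225
    FD 12: (-23.272,66.74) -> (-31.757,58.255) [heading=225, draw]
    FD 6: (-31.757,58.255) -> (-36,54.012) [heading=225, draw]
    -- iteration 3/4 --
    LT 45: heading 225 -> 270
    FD 12: (-36,54.012) -> (-36,42.012) [heading=270, draw]
    FD 6: (-36,42.012) -> (-36,36.012) [heading=270, draw]
    -- iteration 4/4 --
    LT 45: heading 270 -> 315
    FD 12: (-36,36.012) -> (-27.515,27.527) [heading=315, draw]
    FD 6: (-27.515,27.527) -> (-23.272,23.284) [heading=315, draw]
  ]
  -- iteration 3/3 --
  FD 5: (-23.272,23.284) -> (-19.737,19.749) [heading=315, draw]
  RT 45: heading 315 -> 270
  FD 11: (-19.737,19.749) -> (-19.737,8.749) [heading=270, draw]
  REPEAT 4 [
    -- iteration 1/4 --
    LT 45: heading 270 -> 315
    FD 12: (-19.737,8.749) -> (-11.251,0.263) [heading=315, draw]
    FD 6: (-11.251,0.263) -> (-7.009,-3.979) [heading=315, draw]
    -- iteration 2/4 --
    LT 45: heading 315 -> 0
    FD 12: (-7.009,-3.979) -> (4.991,-3.979) [heading=0, draw]
    FD 6: (4.991,-3.979) -> (10.991,-3.979) [heading=0, draw]
    -- iteration 3/4 --
    LT 45: heading 0 -> 45
    FD 12: (10.991,-3.979) -> (19.477,4.506) [heading=45, draw]
    FD 6: (19.477,4.506) -> (23.719,8.749) [heading=45, draw]
    -- iteration 4/4 --
    LT 45: heading 45 -> 90
    FD 12: (23.719,8.749) -> (23.719,20.749) [heading=90, draw]
    FD 6: (23.719,20.749) -> (23.719,26.749) [heading=90, draw]
  ]
]
FD 2: (23.719,26.749) -> (23.719,28.749) [heading=90, draw]
LT 180: heading 90 -> 270
Final: pos=(23.719,28.749), heading=270, 33 segment(s) drawn
Segments drawn: 33

Answer: 33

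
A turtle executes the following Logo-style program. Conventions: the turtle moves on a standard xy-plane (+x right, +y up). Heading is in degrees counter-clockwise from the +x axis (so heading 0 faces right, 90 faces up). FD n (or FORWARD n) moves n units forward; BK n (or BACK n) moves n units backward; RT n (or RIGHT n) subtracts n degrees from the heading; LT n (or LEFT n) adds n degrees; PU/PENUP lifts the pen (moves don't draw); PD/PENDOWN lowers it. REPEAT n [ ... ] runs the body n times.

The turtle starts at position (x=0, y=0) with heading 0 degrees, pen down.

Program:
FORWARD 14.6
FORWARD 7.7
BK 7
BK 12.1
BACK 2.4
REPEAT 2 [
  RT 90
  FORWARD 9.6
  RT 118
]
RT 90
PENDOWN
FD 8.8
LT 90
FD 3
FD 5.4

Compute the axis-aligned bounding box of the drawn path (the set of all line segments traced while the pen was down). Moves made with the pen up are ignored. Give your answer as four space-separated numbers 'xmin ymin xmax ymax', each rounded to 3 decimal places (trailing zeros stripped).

Executing turtle program step by step:
Start: pos=(0,0), heading=0, pen down
FD 14.6: (0,0) -> (14.6,0) [heading=0, draw]
FD 7.7: (14.6,0) -> (22.3,0) [heading=0, draw]
BK 7: (22.3,0) -> (15.3,0) [heading=0, draw]
BK 12.1: (15.3,0) -> (3.2,0) [heading=0, draw]
BK 2.4: (3.2,0) -> (0.8,0) [heading=0, draw]
REPEAT 2 [
  -- iteration 1/2 --
  RT 90: heading 0 -> 270
  FD 9.6: (0.8,0) -> (0.8,-9.6) [heading=270, draw]
  RT 118: heading 270 -> 152
  -- iteration 2/2 --
  RT 90: heading 152 -> 62
  FD 9.6: (0.8,-9.6) -> (5.307,-1.124) [heading=62, draw]
  RT 118: heading 62 -> 304
]
RT 90: heading 304 -> 214
PD: pen down
FD 8.8: (5.307,-1.124) -> (-1.989,-6.045) [heading=214, draw]
LT 90: heading 214 -> 304
FD 3: (-1.989,-6.045) -> (-0.311,-8.532) [heading=304, draw]
FD 5.4: (-0.311,-8.532) -> (2.709,-13.009) [heading=304, draw]
Final: pos=(2.709,-13.009), heading=304, 10 segment(s) drawn

Segment endpoints: x in {-1.989, -0.311, 0, 0.8, 0.8, 2.709, 3.2, 5.307, 14.6, 15.3, 22.3}, y in {-13.009, -9.6, -8.532, -6.045, -1.124, 0}
xmin=-1.989, ymin=-13.009, xmax=22.3, ymax=0

Answer: -1.989 -13.009 22.3 0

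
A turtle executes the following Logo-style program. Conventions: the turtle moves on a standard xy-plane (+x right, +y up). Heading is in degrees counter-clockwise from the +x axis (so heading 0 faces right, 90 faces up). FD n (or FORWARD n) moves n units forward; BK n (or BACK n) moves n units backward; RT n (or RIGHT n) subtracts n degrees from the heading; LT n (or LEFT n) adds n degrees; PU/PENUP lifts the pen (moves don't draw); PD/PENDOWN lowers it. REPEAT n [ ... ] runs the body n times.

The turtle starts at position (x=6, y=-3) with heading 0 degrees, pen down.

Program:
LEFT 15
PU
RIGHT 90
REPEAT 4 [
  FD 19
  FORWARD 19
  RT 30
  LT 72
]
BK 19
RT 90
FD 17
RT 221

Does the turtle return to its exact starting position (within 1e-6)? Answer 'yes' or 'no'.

Executing turtle program step by step:
Start: pos=(6,-3), heading=0, pen down
LT 15: heading 0 -> 15
PU: pen up
RT 90: heading 15 -> 285
REPEAT 4 [
  -- iteration 1/4 --
  FD 19: (6,-3) -> (10.918,-21.353) [heading=285, move]
  FD 19: (10.918,-21.353) -> (15.835,-39.705) [heading=285, move]
  RT 30: heading 285 -> 255
  LT 72: heading 255 -> 327
  -- iteration 2/4 --
  FD 19: (15.835,-39.705) -> (31.77,-50.053) [heading=327, move]
  FD 19: (31.77,-50.053) -> (47.705,-60.401) [heading=327, move]
  RT 30: heading 327 -> 297
  LT 72: heading 297 -> 9
  -- iteration 3/4 --
  FD 19: (47.705,-60.401) -> (66.471,-57.429) [heading=9, move]
  FD 19: (66.471,-57.429) -> (85.237,-54.457) [heading=9, move]
  RT 30: heading 9 -> 339
  LT 72: heading 339 -> 51
  -- iteration 4/4 --
  FD 19: (85.237,-54.457) -> (97.194,-39.691) [heading=51, move]
  FD 19: (97.194,-39.691) -> (109.151,-24.925) [heading=51, move]
  RT 30: heading 51 -> 21
  LT 72: heading 21 -> 93
]
BK 19: (109.151,-24.925) -> (110.145,-43.899) [heading=93, move]
RT 90: heading 93 -> 3
FD 17: (110.145,-43.899) -> (127.122,-43.01) [heading=3, move]
RT 221: heading 3 -> 142
Final: pos=(127.122,-43.01), heading=142, 0 segment(s) drawn

Start position: (6, -3)
Final position: (127.122, -43.01)
Distance = 127.559; >= 1e-6 -> NOT closed

Answer: no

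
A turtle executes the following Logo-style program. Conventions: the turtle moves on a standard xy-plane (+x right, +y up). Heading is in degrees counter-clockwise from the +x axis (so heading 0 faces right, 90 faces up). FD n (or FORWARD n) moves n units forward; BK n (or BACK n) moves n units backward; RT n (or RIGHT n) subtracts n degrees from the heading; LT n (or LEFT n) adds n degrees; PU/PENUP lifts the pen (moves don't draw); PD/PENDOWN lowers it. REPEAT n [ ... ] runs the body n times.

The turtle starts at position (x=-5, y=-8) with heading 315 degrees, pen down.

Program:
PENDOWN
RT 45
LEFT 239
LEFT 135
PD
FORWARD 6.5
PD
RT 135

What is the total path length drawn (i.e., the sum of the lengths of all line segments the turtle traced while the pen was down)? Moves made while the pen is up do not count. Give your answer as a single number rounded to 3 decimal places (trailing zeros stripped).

Answer: 6.5

Derivation:
Executing turtle program step by step:
Start: pos=(-5,-8), heading=315, pen down
PD: pen down
RT 45: heading 315 -> 270
LT 239: heading 270 -> 149
LT 135: heading 149 -> 284
PD: pen down
FD 6.5: (-5,-8) -> (-3.428,-14.307) [heading=284, draw]
PD: pen down
RT 135: heading 284 -> 149
Final: pos=(-3.428,-14.307), heading=149, 1 segment(s) drawn

Segment lengths:
  seg 1: (-5,-8) -> (-3.428,-14.307), length = 6.5
Total = 6.5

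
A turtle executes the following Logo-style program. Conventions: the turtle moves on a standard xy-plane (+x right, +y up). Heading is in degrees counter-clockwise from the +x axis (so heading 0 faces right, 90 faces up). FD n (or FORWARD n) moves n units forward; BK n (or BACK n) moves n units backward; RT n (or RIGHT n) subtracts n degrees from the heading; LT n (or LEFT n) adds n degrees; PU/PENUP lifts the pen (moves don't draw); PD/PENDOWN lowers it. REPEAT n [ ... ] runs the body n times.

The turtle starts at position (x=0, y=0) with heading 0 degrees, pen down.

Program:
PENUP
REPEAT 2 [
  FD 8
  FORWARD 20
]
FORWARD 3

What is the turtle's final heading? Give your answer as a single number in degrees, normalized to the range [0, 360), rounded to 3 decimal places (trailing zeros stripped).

Answer: 0

Derivation:
Executing turtle program step by step:
Start: pos=(0,0), heading=0, pen down
PU: pen up
REPEAT 2 [
  -- iteration 1/2 --
  FD 8: (0,0) -> (8,0) [heading=0, move]
  FD 20: (8,0) -> (28,0) [heading=0, move]
  -- iteration 2/2 --
  FD 8: (28,0) -> (36,0) [heading=0, move]
  FD 20: (36,0) -> (56,0) [heading=0, move]
]
FD 3: (56,0) -> (59,0) [heading=0, move]
Final: pos=(59,0), heading=0, 0 segment(s) drawn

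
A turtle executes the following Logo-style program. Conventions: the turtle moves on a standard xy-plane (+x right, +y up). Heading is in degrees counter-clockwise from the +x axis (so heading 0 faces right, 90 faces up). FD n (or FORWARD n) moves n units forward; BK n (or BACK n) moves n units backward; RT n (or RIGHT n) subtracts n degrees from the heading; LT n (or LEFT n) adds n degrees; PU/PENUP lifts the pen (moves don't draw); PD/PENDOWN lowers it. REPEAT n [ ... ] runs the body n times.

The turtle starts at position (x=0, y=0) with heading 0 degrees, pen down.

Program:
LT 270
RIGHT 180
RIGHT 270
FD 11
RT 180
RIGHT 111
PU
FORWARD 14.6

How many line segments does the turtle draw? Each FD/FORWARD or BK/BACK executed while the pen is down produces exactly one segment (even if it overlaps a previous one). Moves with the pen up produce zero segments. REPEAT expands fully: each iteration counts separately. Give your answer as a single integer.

Answer: 1

Derivation:
Executing turtle program step by step:
Start: pos=(0,0), heading=0, pen down
LT 270: heading 0 -> 270
RT 180: heading 270 -> 90
RT 270: heading 90 -> 180
FD 11: (0,0) -> (-11,0) [heading=180, draw]
RT 180: heading 180 -> 0
RT 111: heading 0 -> 249
PU: pen up
FD 14.6: (-11,0) -> (-16.232,-13.63) [heading=249, move]
Final: pos=(-16.232,-13.63), heading=249, 1 segment(s) drawn
Segments drawn: 1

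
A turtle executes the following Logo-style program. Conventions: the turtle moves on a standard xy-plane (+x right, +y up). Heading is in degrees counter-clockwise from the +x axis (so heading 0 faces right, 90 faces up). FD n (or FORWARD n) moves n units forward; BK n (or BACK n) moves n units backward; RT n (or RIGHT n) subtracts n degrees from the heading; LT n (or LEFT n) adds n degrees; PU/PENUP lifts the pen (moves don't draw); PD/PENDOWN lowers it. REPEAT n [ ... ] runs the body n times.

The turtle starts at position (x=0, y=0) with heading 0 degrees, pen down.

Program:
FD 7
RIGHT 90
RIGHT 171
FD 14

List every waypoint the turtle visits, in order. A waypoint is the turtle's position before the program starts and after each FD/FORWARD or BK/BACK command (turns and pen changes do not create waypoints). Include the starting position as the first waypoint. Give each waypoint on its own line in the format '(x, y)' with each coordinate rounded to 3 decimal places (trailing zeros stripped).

Answer: (0, 0)
(7, 0)
(4.81, 13.828)

Derivation:
Executing turtle program step by step:
Start: pos=(0,0), heading=0, pen down
FD 7: (0,0) -> (7,0) [heading=0, draw]
RT 90: heading 0 -> 270
RT 171: heading 270 -> 99
FD 14: (7,0) -> (4.81,13.828) [heading=99, draw]
Final: pos=(4.81,13.828), heading=99, 2 segment(s) drawn
Waypoints (3 total):
(0, 0)
(7, 0)
(4.81, 13.828)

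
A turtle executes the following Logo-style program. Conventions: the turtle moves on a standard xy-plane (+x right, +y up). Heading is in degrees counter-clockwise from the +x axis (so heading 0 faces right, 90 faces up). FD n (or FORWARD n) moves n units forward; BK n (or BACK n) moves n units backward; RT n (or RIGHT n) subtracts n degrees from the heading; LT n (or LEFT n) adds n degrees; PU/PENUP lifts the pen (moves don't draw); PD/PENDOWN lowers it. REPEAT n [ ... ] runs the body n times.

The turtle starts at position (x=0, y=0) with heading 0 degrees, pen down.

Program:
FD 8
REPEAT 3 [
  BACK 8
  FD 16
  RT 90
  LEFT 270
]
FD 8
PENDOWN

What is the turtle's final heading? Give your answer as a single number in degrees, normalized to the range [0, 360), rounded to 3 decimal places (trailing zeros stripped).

Answer: 180

Derivation:
Executing turtle program step by step:
Start: pos=(0,0), heading=0, pen down
FD 8: (0,0) -> (8,0) [heading=0, draw]
REPEAT 3 [
  -- iteration 1/3 --
  BK 8: (8,0) -> (0,0) [heading=0, draw]
  FD 16: (0,0) -> (16,0) [heading=0, draw]
  RT 90: heading 0 -> 270
  LT 270: heading 270 -> 180
  -- iteration 2/3 --
  BK 8: (16,0) -> (24,0) [heading=180, draw]
  FD 16: (24,0) -> (8,0) [heading=180, draw]
  RT 90: heading 180 -> 90
  LT 270: heading 90 -> 0
  -- iteration 3/3 --
  BK 8: (8,0) -> (0,0) [heading=0, draw]
  FD 16: (0,0) -> (16,0) [heading=0, draw]
  RT 90: heading 0 -> 270
  LT 270: heading 270 -> 180
]
FD 8: (16,0) -> (8,0) [heading=180, draw]
PD: pen down
Final: pos=(8,0), heading=180, 8 segment(s) drawn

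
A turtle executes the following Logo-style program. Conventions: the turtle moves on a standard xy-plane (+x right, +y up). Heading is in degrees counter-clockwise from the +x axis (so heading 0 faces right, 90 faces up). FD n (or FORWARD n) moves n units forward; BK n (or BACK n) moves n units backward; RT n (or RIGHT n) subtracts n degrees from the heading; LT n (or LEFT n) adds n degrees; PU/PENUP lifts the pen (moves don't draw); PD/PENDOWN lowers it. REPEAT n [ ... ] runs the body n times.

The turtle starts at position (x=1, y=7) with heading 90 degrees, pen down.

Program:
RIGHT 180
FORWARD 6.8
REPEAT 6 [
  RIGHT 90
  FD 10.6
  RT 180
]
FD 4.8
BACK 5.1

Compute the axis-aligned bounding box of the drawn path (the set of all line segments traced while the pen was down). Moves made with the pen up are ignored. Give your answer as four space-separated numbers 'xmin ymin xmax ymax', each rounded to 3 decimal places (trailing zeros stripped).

Executing turtle program step by step:
Start: pos=(1,7), heading=90, pen down
RT 180: heading 90 -> 270
FD 6.8: (1,7) -> (1,0.2) [heading=270, draw]
REPEAT 6 [
  -- iteration 1/6 --
  RT 90: heading 270 -> 180
  FD 10.6: (1,0.2) -> (-9.6,0.2) [heading=180, draw]
  RT 180: heading 180 -> 0
  -- iteration 2/6 --
  RT 90: heading 0 -> 270
  FD 10.6: (-9.6,0.2) -> (-9.6,-10.4) [heading=270, draw]
  RT 180: heading 270 -> 90
  -- iteration 3/6 --
  RT 90: heading 90 -> 0
  FD 10.6: (-9.6,-10.4) -> (1,-10.4) [heading=0, draw]
  RT 180: heading 0 -> 180
  -- iteration 4/6 --
  RT 90: heading 180 -> 90
  FD 10.6: (1,-10.4) -> (1,0.2) [heading=90, draw]
  RT 180: heading 90 -> 270
  -- iteration 5/6 --
  RT 90: heading 270 -> 180
  FD 10.6: (1,0.2) -> (-9.6,0.2) [heading=180, draw]
  RT 180: heading 180 -> 0
  -- iteration 6/6 --
  RT 90: heading 0 -> 270
  FD 10.6: (-9.6,0.2) -> (-9.6,-10.4) [heading=270, draw]
  RT 180: heading 270 -> 90
]
FD 4.8: (-9.6,-10.4) -> (-9.6,-5.6) [heading=90, draw]
BK 5.1: (-9.6,-5.6) -> (-9.6,-10.7) [heading=90, draw]
Final: pos=(-9.6,-10.7), heading=90, 9 segment(s) drawn

Segment endpoints: x in {-9.6, -9.6, -9.6, -9.6, -9.6, 1, 1, 1, 1}, y in {-10.7, -10.4, -10.4, -10.4, -5.6, 0.2, 0.2, 0.2, 0.2, 7}
xmin=-9.6, ymin=-10.7, xmax=1, ymax=7

Answer: -9.6 -10.7 1 7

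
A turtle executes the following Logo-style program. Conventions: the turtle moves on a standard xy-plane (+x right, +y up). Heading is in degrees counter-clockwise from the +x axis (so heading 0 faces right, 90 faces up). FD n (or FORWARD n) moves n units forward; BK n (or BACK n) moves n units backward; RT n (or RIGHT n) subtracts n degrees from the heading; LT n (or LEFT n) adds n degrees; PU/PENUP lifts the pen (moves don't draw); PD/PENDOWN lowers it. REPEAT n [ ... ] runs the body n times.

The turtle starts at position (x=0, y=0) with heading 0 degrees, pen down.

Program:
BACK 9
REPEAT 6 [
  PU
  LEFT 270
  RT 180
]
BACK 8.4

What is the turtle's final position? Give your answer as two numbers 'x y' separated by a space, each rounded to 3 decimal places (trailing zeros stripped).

Executing turtle program step by step:
Start: pos=(0,0), heading=0, pen down
BK 9: (0,0) -> (-9,0) [heading=0, draw]
REPEAT 6 [
  -- iteration 1/6 --
  PU: pen up
  LT 270: heading 0 -> 270
  RT 180: heading 270 -> 90
  -- iteration 2/6 --
  PU: pen up
  LT 270: heading 90 -> 0
  RT 180: heading 0 -> 180
  -- iteration 3/6 --
  PU: pen up
  LT 270: heading 180 -> 90
  RT 180: heading 90 -> 270
  -- iteration 4/6 --
  PU: pen up
  LT 270: heading 270 -> 180
  RT 180: heading 180 -> 0
  -- iteration 5/6 --
  PU: pen up
  LT 270: heading 0 -> 270
  RT 180: heading 270 -> 90
  -- iteration 6/6 --
  PU: pen up
  LT 270: heading 90 -> 0
  RT 180: heading 0 -> 180
]
BK 8.4: (-9,0) -> (-0.6,0) [heading=180, move]
Final: pos=(-0.6,0), heading=180, 1 segment(s) drawn

Answer: -0.6 0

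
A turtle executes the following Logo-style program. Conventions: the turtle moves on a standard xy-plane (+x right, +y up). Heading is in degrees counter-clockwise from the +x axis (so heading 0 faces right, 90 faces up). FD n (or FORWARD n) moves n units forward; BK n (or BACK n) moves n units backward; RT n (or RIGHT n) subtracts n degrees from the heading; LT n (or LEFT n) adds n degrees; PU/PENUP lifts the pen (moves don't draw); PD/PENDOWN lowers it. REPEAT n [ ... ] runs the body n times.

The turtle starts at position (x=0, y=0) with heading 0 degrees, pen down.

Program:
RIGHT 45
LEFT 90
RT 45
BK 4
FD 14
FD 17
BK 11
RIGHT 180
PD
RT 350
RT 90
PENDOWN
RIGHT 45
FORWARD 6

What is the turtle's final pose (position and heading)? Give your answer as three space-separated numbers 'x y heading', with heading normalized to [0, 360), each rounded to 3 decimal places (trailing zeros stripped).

Executing turtle program step by step:
Start: pos=(0,0), heading=0, pen down
RT 45: heading 0 -> 315
LT 90: heading 315 -> 45
RT 45: heading 45 -> 0
BK 4: (0,0) -> (-4,0) [heading=0, draw]
FD 14: (-4,0) -> (10,0) [heading=0, draw]
FD 17: (10,0) -> (27,0) [heading=0, draw]
BK 11: (27,0) -> (16,0) [heading=0, draw]
RT 180: heading 0 -> 180
PD: pen down
RT 350: heading 180 -> 190
RT 90: heading 190 -> 100
PD: pen down
RT 45: heading 100 -> 55
FD 6: (16,0) -> (19.441,4.915) [heading=55, draw]
Final: pos=(19.441,4.915), heading=55, 5 segment(s) drawn

Answer: 19.441 4.915 55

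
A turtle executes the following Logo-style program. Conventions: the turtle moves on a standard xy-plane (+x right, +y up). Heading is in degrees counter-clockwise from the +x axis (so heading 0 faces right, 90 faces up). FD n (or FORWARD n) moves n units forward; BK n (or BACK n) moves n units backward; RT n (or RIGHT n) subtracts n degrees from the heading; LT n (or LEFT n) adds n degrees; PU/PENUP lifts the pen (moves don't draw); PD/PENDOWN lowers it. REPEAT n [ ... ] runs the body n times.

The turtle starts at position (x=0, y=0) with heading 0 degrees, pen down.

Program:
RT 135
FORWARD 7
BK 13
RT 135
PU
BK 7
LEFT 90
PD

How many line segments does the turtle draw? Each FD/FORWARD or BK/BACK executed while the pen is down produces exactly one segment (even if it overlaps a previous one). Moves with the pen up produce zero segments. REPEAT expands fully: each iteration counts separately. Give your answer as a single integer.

Executing turtle program step by step:
Start: pos=(0,0), heading=0, pen down
RT 135: heading 0 -> 225
FD 7: (0,0) -> (-4.95,-4.95) [heading=225, draw]
BK 13: (-4.95,-4.95) -> (4.243,4.243) [heading=225, draw]
RT 135: heading 225 -> 90
PU: pen up
BK 7: (4.243,4.243) -> (4.243,-2.757) [heading=90, move]
LT 90: heading 90 -> 180
PD: pen down
Final: pos=(4.243,-2.757), heading=180, 2 segment(s) drawn
Segments drawn: 2

Answer: 2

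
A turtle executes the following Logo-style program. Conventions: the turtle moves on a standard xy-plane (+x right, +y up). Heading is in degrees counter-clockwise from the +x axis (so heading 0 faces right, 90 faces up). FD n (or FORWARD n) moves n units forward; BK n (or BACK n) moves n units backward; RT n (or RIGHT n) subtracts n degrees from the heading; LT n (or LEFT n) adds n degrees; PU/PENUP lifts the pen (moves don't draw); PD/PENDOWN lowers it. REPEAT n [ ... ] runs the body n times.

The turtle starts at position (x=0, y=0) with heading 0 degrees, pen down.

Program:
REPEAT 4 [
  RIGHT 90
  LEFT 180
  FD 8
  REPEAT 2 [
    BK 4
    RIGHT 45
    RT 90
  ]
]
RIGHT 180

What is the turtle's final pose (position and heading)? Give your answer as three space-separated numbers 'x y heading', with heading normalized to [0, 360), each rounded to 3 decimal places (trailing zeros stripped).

Answer: 0 0 180

Derivation:
Executing turtle program step by step:
Start: pos=(0,0), heading=0, pen down
REPEAT 4 [
  -- iteration 1/4 --
  RT 90: heading 0 -> 270
  LT 180: heading 270 -> 90
  FD 8: (0,0) -> (0,8) [heading=90, draw]
  REPEAT 2 [
    -- iteration 1/2 --
    BK 4: (0,8) -> (0,4) [heading=90, draw]
    RT 45: heading 90 -> 45
    RT 90: heading 45 -> 315
    -- iteration 2/2 --
    BK 4: (0,4) -> (-2.828,6.828) [heading=315, draw]
    RT 45: heading 315 -> 270
    RT 90: heading 270 -> 180
  ]
  -- iteration 2/4 --
  RT 90: heading 180 -> 90
  LT 180: heading 90 -> 270
  FD 8: (-2.828,6.828) -> (-2.828,-1.172) [heading=270, draw]
  REPEAT 2 [
    -- iteration 1/2 --
    BK 4: (-2.828,-1.172) -> (-2.828,2.828) [heading=270, draw]
    RT 45: heading 270 -> 225
    RT 90: heading 225 -> 135
    -- iteration 2/2 --
    BK 4: (-2.828,2.828) -> (0,0) [heading=135, draw]
    RT 45: heading 135 -> 90
    RT 90: heading 90 -> 0
  ]
  -- iteration 3/4 --
  RT 90: heading 0 -> 270
  LT 180: heading 270 -> 90
  FD 8: (0,0) -> (0,8) [heading=90, draw]
  REPEAT 2 [
    -- iteration 1/2 --
    BK 4: (0,8) -> (0,4) [heading=90, draw]
    RT 45: heading 90 -> 45
    RT 90: heading 45 -> 315
    -- iteration 2/2 --
    BK 4: (0,4) -> (-2.828,6.828) [heading=315, draw]
    RT 45: heading 315 -> 270
    RT 90: heading 270 -> 180
  ]
  -- iteration 4/4 --
  RT 90: heading 180 -> 90
  LT 180: heading 90 -> 270
  FD 8: (-2.828,6.828) -> (-2.828,-1.172) [heading=270, draw]
  REPEAT 2 [
    -- iteration 1/2 --
    BK 4: (-2.828,-1.172) -> (-2.828,2.828) [heading=270, draw]
    RT 45: heading 270 -> 225
    RT 90: heading 225 -> 135
    -- iteration 2/2 --
    BK 4: (-2.828,2.828) -> (0,0) [heading=135, draw]
    RT 45: heading 135 -> 90
    RT 90: heading 90 -> 0
  ]
]
RT 180: heading 0 -> 180
Final: pos=(0,0), heading=180, 12 segment(s) drawn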